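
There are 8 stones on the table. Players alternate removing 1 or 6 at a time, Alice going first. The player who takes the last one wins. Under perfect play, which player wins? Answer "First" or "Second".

Positions where the player to move wins (W) vs loses (L):
i:   0  1  2  3  4  5  6  7  8
     L  W  L  W  L  W  W  L  W
Position 8 is W, so the first player wins.

First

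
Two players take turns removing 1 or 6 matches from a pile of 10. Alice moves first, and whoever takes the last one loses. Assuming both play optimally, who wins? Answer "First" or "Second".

W/L table (W = player to move can force a win):
i:   0  1  2  3  4  5  6  7  8  9 10
     W  L  W  L  W  L  W  W  L  W  L
Position 10 is L, so the second player wins.

Second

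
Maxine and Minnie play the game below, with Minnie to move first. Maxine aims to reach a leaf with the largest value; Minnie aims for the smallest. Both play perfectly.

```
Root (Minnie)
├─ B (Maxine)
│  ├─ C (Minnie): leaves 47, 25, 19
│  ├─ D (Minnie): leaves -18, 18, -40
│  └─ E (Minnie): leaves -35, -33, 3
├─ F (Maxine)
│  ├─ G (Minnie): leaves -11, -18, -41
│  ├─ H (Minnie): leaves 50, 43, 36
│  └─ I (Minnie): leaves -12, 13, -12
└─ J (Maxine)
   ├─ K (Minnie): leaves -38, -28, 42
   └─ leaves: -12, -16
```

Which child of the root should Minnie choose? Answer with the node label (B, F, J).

C (Minnie): min(47, 25, 19) = 19
D (Minnie): min(-18, 18, -40) = -40
E (Minnie): min(-35, -33, 3) = -35
B (Maxine): max(19, -40, -35) = 19
G (Minnie): min(-11, -18, -41) = -41
H (Minnie): min(50, 43, 36) = 36
I (Minnie): min(-12, 13, -12) = -12
F (Maxine): max(-41, 36, -12) = 36
K (Minnie): min(-38, -28, 42) = -38
J (Maxine): max(-38, -12, -16) = -12
Root (Minnie): min(19, 36, -12) = -12
Minnie picks the child with the lowest value: J (value -12).

J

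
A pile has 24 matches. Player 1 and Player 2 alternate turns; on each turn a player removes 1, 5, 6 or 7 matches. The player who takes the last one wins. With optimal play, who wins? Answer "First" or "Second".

Second

W/L table (W = player to move can force a win):
i:   0  1  2  3  4  5  6  7  8  9 10 11 12 13 14 15 16 17 18 19 20 21 22 23 24
     L  W  L  W  L  W  W  W  W  W  W  W  L  W  L  W  L  W  W  W  W  W  W  W  L
Position 24 is L, so the second player wins.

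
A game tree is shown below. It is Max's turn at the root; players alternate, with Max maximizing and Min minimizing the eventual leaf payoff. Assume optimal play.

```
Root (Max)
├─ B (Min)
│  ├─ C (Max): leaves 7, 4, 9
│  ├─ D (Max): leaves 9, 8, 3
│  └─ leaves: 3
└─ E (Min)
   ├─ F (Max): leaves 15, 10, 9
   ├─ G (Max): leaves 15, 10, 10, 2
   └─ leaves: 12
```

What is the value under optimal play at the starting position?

C (Max): max(7, 4, 9) = 9
D (Max): max(9, 8, 3) = 9
B (Min): min(9, 9, 3) = 3
F (Max): max(15, 10, 9) = 15
G (Max): max(15, 10, 10, 2) = 15
E (Min): min(15, 15, 12) = 12
Root (Max): max(3, 12) = 12

12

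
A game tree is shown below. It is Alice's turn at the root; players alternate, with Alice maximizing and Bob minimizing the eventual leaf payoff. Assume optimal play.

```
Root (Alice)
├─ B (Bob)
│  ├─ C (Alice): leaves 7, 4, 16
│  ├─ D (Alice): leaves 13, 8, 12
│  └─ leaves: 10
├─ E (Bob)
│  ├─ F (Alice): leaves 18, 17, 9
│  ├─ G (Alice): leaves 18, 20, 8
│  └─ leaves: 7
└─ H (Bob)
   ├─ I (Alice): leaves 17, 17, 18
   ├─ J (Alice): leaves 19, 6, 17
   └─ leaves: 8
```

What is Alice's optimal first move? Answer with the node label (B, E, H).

B

C (Alice): max(7, 4, 16) = 16
D (Alice): max(13, 8, 12) = 13
B (Bob): min(16, 13, 10) = 10
F (Alice): max(18, 17, 9) = 18
G (Alice): max(18, 20, 8) = 20
E (Bob): min(18, 20, 7) = 7
I (Alice): max(17, 17, 18) = 18
J (Alice): max(19, 6, 17) = 19
H (Bob): min(18, 19, 8) = 8
Root (Alice): max(10, 7, 8) = 10
Alice picks the child with the highest value: B (value 10).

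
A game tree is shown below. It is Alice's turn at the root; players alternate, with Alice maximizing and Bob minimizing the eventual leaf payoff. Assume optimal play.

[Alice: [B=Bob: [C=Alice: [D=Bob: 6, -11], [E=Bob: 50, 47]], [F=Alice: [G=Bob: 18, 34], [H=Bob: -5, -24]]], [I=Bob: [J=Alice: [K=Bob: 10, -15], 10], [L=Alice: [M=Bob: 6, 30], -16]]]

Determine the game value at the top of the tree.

D (Bob): min(6, -11) = -11
E (Bob): min(50, 47) = 47
C (Alice): max(-11, 47) = 47
G (Bob): min(18, 34) = 18
H (Bob): min(-5, -24) = -24
F (Alice): max(18, -24) = 18
B (Bob): min(47, 18) = 18
K (Bob): min(10, -15) = -15
J (Alice): max(-15, 10) = 10
M (Bob): min(6, 30) = 6
L (Alice): max(6, -16) = 6
I (Bob): min(10, 6) = 6
Root (Alice): max(18, 6) = 18

18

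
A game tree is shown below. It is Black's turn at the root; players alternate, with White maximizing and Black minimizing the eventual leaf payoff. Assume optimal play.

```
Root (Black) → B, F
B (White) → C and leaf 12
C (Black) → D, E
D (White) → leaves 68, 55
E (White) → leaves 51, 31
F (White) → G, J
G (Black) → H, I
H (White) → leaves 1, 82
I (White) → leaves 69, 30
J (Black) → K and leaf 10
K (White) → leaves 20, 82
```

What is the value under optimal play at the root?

51

D (White): max(68, 55) = 68
E (White): max(51, 31) = 51
C (Black): min(68, 51) = 51
B (White): max(51, 12) = 51
H (White): max(1, 82) = 82
I (White): max(69, 30) = 69
G (Black): min(82, 69) = 69
K (White): max(20, 82) = 82
J (Black): min(82, 10) = 10
F (White): max(69, 10) = 69
Root (Black): min(51, 69) = 51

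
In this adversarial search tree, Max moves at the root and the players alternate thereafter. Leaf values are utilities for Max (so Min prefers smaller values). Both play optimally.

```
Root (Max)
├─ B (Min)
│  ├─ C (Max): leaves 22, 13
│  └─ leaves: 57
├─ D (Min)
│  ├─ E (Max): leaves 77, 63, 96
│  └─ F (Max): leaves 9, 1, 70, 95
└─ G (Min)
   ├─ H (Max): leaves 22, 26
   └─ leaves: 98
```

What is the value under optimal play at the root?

95

C (Max): max(22, 13) = 22
B (Min): min(22, 57) = 22
E (Max): max(77, 63, 96) = 96
F (Max): max(9, 1, 70, 95) = 95
D (Min): min(96, 95) = 95
H (Max): max(22, 26) = 26
G (Min): min(26, 98) = 26
Root (Max): max(22, 95, 26) = 95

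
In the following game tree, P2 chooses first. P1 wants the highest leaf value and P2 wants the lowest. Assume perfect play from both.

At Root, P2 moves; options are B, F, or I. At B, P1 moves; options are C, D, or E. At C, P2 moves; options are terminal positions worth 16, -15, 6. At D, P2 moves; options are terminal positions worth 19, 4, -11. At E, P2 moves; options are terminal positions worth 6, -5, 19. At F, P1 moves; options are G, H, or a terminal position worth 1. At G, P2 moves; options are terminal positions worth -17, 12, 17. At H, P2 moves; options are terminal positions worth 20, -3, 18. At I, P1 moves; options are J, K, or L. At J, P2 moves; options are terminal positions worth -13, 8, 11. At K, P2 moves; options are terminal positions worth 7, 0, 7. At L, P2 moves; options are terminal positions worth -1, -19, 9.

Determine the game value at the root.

C (P2): min(16, -15, 6) = -15
D (P2): min(19, 4, -11) = -11
E (P2): min(6, -5, 19) = -5
B (P1): max(-15, -11, -5) = -5
G (P2): min(-17, 12, 17) = -17
H (P2): min(20, -3, 18) = -3
F (P1): max(-17, -3, 1) = 1
J (P2): min(-13, 8, 11) = -13
K (P2): min(7, 0, 7) = 0
L (P2): min(-1, -19, 9) = -19
I (P1): max(-13, 0, -19) = 0
Root (P2): min(-5, 1, 0) = -5

-5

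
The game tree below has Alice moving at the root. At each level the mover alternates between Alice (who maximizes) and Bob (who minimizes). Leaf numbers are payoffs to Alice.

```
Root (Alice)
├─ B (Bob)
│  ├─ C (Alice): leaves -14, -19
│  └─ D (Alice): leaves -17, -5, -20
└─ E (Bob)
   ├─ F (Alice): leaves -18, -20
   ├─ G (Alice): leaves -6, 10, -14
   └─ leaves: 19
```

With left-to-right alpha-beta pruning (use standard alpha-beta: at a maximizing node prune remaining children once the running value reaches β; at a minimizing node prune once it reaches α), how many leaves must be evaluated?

C [α=-∞,β=+∞]: v=-14
D [α=-∞,β=-14]: v=-5 after child 2 ≥ β → β-cutoff, skip 1
B [α=-∞,β=+∞]: v=-14
F [α=-14,β=+∞]: v=-18
E [α=-14,β=+∞]: v=-18 after child 1 ≤ α → α-cutoff, skip 2
Root [α=-∞,β=+∞]: v=-14
Leaves evaluated: 6 of 11.

6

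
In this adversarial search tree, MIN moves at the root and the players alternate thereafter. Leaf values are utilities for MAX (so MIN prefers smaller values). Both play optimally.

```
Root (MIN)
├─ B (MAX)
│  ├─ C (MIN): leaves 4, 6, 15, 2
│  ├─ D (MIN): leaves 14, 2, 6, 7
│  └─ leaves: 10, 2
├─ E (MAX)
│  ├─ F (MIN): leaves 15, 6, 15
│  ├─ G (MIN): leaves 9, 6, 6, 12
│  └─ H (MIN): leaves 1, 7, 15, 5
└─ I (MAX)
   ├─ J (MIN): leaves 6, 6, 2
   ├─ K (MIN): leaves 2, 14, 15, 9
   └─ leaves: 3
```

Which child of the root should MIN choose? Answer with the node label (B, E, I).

I

C (MIN): min(4, 6, 15, 2) = 2
D (MIN): min(14, 2, 6, 7) = 2
B (MAX): max(2, 2, 10, 2) = 10
F (MIN): min(15, 6, 15) = 6
G (MIN): min(9, 6, 6, 12) = 6
H (MIN): min(1, 7, 15, 5) = 1
E (MAX): max(6, 6, 1) = 6
J (MIN): min(6, 6, 2) = 2
K (MIN): min(2, 14, 15, 9) = 2
I (MAX): max(2, 2, 3) = 3
Root (MIN): min(10, 6, 3) = 3
MIN picks the child with the lowest value: I (value 3).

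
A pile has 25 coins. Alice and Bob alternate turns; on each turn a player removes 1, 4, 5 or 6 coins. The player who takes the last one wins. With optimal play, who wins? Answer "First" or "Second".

i:   0  1  2  3  4  5  6  7  8  9 10 11 12 13 14 15 16 17 18 19 20 21 22 23 24 25
     L  W  L  W  W  W  W  W  W  L  W  L  W  W  W  W  W  W  L  W  L  W  W  W  W  W
Position 25 is W, so the first player wins.

First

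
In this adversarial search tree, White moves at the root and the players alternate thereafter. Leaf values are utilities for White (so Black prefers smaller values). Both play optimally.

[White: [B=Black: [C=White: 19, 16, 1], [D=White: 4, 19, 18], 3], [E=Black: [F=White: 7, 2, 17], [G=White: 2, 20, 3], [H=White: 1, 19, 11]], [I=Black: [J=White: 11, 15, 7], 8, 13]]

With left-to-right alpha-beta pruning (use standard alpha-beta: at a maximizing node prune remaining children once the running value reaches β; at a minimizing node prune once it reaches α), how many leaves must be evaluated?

16

C [α=-∞,β=+∞]: v=19
D [α=-∞,β=19]: v=19 after child 2 ≥ β → β-cutoff, skip 1
B [α=-∞,β=+∞]: v=3
F [α=3,β=+∞]: v=17
G [α=3,β=17]: v=20 after child 2 ≥ β → β-cutoff, skip 1
H [α=3,β=17]: v=19 after child 2 ≥ β → β-cutoff, skip 1
E [α=3,β=+∞]: v=17
J [α=17,β=+∞]: v=15
I [α=17,β=+∞]: v=15 after child 1 ≤ α → α-cutoff, skip 2
Root [α=-∞,β=+∞]: v=17
Leaves evaluated: 16 of 21.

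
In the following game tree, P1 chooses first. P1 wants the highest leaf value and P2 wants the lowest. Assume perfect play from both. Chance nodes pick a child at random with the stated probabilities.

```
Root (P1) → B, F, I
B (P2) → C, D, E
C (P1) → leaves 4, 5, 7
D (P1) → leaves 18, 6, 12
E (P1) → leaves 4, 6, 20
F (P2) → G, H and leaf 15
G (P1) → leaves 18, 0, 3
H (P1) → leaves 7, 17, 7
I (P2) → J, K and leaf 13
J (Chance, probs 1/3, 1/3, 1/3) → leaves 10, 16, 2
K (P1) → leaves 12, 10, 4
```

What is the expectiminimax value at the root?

15

C (P1): max(4, 5, 7) = 7
D (P1): max(18, 6, 12) = 18
E (P1): max(4, 6, 20) = 20
B (P2): min(7, 18, 20) = 7
G (P1): max(18, 0, 3) = 18
H (P1): max(7, 17, 7) = 17
F (P2): min(18, 17, 15) = 15
J (Chance): 1/3·10 + 1/3·16 + 1/3·2 = 9.33
K (P1): max(12, 10, 4) = 12
I (P2): min(9.33, 12, 13) = 9.33
Root (P1): max(7, 15, 9.33) = 15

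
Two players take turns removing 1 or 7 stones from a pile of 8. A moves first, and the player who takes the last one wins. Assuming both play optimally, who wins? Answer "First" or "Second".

Mark each pile size as W (mover wins) or L (mover loses):
i:   0  1  2  3  4  5  6  7  8
     L  W  L  W  L  W  L  W  L
Position 8 is L, so the second player wins.

Second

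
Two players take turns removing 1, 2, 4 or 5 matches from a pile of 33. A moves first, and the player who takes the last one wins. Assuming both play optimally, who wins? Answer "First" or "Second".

Mark each pile size as W (mover wins) or L (mover loses):
i:   0  1  2  3  4  5  6  7  8  9 10 11 12 13 14 15 16 17 18 19 20 21 22 23 24 25 26 27 28 29 30 31 32 33
     L  W  W  L  W  W  L  W  W  L  W  W  L  W  W  L  W  W  L  W  W  L  W  W  L  W  W  L  W  W  L  W  W  L
Position 33 is L, so the second player wins.

Second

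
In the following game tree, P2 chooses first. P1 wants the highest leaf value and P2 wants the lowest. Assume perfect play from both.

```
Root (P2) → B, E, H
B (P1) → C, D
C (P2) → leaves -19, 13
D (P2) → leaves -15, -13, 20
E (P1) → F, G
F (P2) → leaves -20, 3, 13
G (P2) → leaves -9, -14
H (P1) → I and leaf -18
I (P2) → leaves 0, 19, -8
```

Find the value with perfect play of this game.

C (P2): min(-19, 13) = -19
D (P2): min(-15, -13, 20) = -15
B (P1): max(-19, -15) = -15
F (P2): min(-20, 3, 13) = -20
G (P2): min(-9, -14) = -14
E (P1): max(-20, -14) = -14
I (P2): min(0, 19, -8) = -8
H (P1): max(-8, -18) = -8
Root (P2): min(-15, -14, -8) = -15

-15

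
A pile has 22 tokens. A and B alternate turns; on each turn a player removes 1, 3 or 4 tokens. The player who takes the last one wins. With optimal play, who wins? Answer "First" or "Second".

i:   0  1  2  3  4  5  6  7  8  9 10 11 12 13 14 15 16 17 18 19 20 21 22
     L  W  L  W  W  W  W  L  W  L  W  W  W  W  L  W  L  W  W  W  W  L  W
Position 22 is W, so the first player wins.

First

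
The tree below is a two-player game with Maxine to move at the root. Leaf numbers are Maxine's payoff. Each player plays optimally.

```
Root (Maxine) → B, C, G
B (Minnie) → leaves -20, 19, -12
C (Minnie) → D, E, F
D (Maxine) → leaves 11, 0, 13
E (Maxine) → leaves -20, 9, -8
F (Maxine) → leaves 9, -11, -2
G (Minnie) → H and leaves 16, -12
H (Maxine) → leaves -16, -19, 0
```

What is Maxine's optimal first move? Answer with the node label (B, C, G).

B (Minnie): min(-20, 19, -12) = -20
D (Maxine): max(11, 0, 13) = 13
E (Maxine): max(-20, 9, -8) = 9
F (Maxine): max(9, -11, -2) = 9
C (Minnie): min(13, 9, 9) = 9
H (Maxine): max(-16, -19, 0) = 0
G (Minnie): min(0, 16, -12) = -12
Root (Maxine): max(-20, 9, -12) = 9
Maxine picks the child with the highest value: C (value 9).

C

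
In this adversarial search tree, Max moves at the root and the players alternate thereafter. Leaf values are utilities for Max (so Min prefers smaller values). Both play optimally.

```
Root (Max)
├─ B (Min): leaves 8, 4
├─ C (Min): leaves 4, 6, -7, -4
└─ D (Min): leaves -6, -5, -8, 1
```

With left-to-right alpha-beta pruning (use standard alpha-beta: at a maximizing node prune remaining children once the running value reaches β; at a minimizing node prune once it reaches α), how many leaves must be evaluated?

B [α=-∞,β=+∞]: v=4
C [α=4,β=+∞]: v=4 after child 1 ≤ α → α-cutoff, skip 3
D [α=4,β=+∞]: v=-6 after child 1 ≤ α → α-cutoff, skip 3
Root [α=-∞,β=+∞]: v=4
Leaves evaluated: 4 of 10.

4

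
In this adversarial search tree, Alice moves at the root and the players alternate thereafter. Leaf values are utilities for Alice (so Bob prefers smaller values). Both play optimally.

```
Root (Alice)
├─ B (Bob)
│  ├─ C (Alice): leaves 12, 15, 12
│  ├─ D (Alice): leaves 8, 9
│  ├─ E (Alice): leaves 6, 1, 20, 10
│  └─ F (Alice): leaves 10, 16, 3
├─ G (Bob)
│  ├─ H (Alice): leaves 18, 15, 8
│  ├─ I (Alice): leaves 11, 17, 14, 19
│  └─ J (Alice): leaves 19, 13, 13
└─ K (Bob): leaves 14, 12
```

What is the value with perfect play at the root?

C (Alice): max(12, 15, 12) = 15
D (Alice): max(8, 9) = 9
E (Alice): max(6, 1, 20, 10) = 20
F (Alice): max(10, 16, 3) = 16
B (Bob): min(15, 9, 20, 16) = 9
H (Alice): max(18, 15, 8) = 18
I (Alice): max(11, 17, 14, 19) = 19
J (Alice): max(19, 13, 13) = 19
G (Bob): min(18, 19, 19) = 18
K (Bob): min(14, 12) = 12
Root (Alice): max(9, 18, 12) = 18

18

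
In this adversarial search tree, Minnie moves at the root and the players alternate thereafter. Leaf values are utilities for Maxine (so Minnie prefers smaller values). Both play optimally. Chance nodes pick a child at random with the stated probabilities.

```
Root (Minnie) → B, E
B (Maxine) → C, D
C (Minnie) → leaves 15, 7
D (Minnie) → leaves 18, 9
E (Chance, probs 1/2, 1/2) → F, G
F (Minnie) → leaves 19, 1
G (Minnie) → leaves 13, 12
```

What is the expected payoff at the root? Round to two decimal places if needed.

C (Minnie): min(15, 7) = 7
D (Minnie): min(18, 9) = 9
B (Maxine): max(7, 9) = 9
F (Minnie): min(19, 1) = 1
G (Minnie): min(13, 12) = 12
E (Chance): 1/2·1 + 1/2·12 = 6.5
Root (Minnie): min(9, 6.5) = 6.5

6.5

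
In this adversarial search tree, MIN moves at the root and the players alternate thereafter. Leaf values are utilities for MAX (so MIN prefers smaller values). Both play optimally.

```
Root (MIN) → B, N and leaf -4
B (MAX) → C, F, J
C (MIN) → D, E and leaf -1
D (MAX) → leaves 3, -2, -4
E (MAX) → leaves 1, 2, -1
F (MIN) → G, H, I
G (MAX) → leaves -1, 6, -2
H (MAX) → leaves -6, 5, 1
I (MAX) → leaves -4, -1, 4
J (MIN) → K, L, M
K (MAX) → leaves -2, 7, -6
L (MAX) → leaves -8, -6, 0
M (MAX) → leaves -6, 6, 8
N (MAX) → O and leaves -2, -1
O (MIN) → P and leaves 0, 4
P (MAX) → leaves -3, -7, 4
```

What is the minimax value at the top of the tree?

D (MAX): max(3, -2, -4) = 3
E (MAX): max(1, 2, -1) = 2
C (MIN): min(3, 2, -1) = -1
G (MAX): max(-1, 6, -2) = 6
H (MAX): max(-6, 5, 1) = 5
I (MAX): max(-4, -1, 4) = 4
F (MIN): min(6, 5, 4) = 4
K (MAX): max(-2, 7, -6) = 7
L (MAX): max(-8, -6, 0) = 0
M (MAX): max(-6, 6, 8) = 8
J (MIN): min(7, 0, 8) = 0
B (MAX): max(-1, 4, 0) = 4
P (MAX): max(-3, -7, 4) = 4
O (MIN): min(4, 0, 4) = 0
N (MAX): max(0, -2, -1) = 0
Root (MIN): min(4, 0, -4) = -4

-4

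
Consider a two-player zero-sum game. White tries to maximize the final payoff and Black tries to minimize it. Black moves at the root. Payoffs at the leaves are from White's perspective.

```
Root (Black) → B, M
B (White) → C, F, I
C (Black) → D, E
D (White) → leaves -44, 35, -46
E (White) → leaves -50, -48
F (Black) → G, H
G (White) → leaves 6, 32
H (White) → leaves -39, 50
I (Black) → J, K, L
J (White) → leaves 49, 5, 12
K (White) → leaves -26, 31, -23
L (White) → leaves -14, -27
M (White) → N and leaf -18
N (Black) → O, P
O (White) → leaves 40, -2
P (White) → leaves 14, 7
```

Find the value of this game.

14

D (White): max(-44, 35, -46) = 35
E (White): max(-50, -48) = -48
C (Black): min(35, -48) = -48
G (White): max(6, 32) = 32
H (White): max(-39, 50) = 50
F (Black): min(32, 50) = 32
J (White): max(49, 5, 12) = 49
K (White): max(-26, 31, -23) = 31
L (White): max(-14, -27) = -14
I (Black): min(49, 31, -14) = -14
B (White): max(-48, 32, -14) = 32
O (White): max(40, -2) = 40
P (White): max(14, 7) = 14
N (Black): min(40, 14) = 14
M (White): max(14, -18) = 14
Root (Black): min(32, 14) = 14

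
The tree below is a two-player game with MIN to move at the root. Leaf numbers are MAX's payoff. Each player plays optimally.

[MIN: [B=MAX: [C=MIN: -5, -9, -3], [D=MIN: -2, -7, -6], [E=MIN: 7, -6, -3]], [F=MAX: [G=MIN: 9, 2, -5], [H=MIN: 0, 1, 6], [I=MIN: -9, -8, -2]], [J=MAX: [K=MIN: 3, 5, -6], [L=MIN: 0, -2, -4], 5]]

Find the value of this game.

C (MIN): min(-5, -9, -3) = -9
D (MIN): min(-2, -7, -6) = -7
E (MIN): min(7, -6, -3) = -6
B (MAX): max(-9, -7, -6) = -6
G (MIN): min(9, 2, -5) = -5
H (MIN): min(0, 1, 6) = 0
I (MIN): min(-9, -8, -2) = -9
F (MAX): max(-5, 0, -9) = 0
K (MIN): min(3, 5, -6) = -6
L (MIN): min(0, -2, -4) = -4
J (MAX): max(-6, -4, 5) = 5
Root (MIN): min(-6, 0, 5) = -6

-6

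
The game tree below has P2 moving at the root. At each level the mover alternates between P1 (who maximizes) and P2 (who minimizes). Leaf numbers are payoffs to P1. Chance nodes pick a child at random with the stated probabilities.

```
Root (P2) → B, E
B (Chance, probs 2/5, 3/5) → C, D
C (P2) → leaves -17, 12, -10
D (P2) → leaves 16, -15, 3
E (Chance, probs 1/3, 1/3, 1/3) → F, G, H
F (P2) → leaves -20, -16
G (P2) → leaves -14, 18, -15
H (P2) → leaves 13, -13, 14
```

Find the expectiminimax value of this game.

C (P2): min(-17, 12, -10) = -17
D (P2): min(16, -15, 3) = -15
B (Chance): 2/5·-17 + 3/5·-15 = -15.8
F (P2): min(-20, -16) = -20
G (P2): min(-14, 18, -15) = -15
H (P2): min(13, -13, 14) = -13
E (Chance): 1/3·-20 + 1/3·-15 + 1/3·-13 = -16
Root (P2): min(-15.8, -16) = -16

-16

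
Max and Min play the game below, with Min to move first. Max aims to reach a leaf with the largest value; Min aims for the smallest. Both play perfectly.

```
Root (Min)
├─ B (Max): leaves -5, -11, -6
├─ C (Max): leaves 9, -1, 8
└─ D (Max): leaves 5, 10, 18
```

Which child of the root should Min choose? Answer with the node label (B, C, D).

B

B (Max): max(-5, -11, -6) = -5
C (Max): max(9, -1, 8) = 9
D (Max): max(5, 10, 18) = 18
Root (Min): min(-5, 9, 18) = -5
Min picks the child with the lowest value: B (value -5).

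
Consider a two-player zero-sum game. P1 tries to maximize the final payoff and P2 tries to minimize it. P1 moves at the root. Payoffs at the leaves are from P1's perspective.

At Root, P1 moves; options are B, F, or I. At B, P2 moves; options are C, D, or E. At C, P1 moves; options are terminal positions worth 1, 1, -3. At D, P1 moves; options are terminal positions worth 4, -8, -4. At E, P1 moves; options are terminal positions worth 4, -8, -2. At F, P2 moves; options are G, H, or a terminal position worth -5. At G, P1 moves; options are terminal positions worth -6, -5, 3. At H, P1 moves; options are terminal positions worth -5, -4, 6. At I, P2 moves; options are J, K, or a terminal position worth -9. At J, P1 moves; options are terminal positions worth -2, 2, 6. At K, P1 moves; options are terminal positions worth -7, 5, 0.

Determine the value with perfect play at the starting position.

C (P1): max(1, 1, -3) = 1
D (P1): max(4, -8, -4) = 4
E (P1): max(4, -8, -2) = 4
B (P2): min(1, 4, 4) = 1
G (P1): max(-6, -5, 3) = 3
H (P1): max(-5, -4, 6) = 6
F (P2): min(3, 6, -5) = -5
J (P1): max(-2, 2, 6) = 6
K (P1): max(-7, 5, 0) = 5
I (P2): min(6, 5, -9) = -9
Root (P1): max(1, -5, -9) = 1

1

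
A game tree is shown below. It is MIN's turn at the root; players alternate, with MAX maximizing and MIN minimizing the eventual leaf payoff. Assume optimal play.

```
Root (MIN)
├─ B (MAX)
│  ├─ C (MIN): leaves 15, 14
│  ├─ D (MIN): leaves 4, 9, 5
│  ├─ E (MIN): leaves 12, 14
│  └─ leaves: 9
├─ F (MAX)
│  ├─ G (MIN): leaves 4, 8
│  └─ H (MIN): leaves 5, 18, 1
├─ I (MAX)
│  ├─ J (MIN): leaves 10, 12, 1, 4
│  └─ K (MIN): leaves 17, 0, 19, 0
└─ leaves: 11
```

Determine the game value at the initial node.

C (MIN): min(15, 14) = 14
D (MIN): min(4, 9, 5) = 4
E (MIN): min(12, 14) = 12
B (MAX): max(14, 4, 12, 9) = 14
G (MIN): min(4, 8) = 4
H (MIN): min(5, 18, 1) = 1
F (MAX): max(4, 1) = 4
J (MIN): min(10, 12, 1, 4) = 1
K (MIN): min(17, 0, 19, 0) = 0
I (MAX): max(1, 0) = 1
Root (MIN): min(14, 4, 1, 11) = 1

1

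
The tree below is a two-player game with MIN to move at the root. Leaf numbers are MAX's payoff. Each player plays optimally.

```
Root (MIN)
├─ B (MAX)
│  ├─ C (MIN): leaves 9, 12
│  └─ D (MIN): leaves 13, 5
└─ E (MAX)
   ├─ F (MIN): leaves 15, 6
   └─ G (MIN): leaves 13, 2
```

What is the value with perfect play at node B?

C: min(9, 12) = 9
D: min(13, 5) = 5
B: max(9, 5) = 9

9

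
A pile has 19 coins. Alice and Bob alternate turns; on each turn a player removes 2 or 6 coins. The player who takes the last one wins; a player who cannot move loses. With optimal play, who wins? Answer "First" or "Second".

First

i:   0  1  2  3  4  5  6  7  8  9 10 11 12 13 14 15 16 17 18 19
     L  L  W  W  L  L  W  W  L  L  W  W  L  L  W  W  L  L  W  W
Position 19 is W, so the first player wins.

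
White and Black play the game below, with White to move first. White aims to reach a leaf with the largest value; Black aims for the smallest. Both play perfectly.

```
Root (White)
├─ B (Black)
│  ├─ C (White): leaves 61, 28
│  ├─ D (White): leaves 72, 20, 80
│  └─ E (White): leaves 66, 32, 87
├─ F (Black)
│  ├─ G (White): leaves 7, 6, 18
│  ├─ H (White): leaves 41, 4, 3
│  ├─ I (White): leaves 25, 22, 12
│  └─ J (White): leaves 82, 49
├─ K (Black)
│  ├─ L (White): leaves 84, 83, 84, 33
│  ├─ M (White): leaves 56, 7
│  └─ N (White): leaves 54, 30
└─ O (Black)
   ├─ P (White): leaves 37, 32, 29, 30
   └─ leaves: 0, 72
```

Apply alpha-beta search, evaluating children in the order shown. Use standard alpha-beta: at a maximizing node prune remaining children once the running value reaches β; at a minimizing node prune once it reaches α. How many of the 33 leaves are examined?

C [α=-∞,β=+∞]: v=61
D [α=-∞,β=61]: v=72 after child 1 ≥ β → β-cutoff, skip 2
E [α=-∞,β=61]: v=66 after child 1 ≥ β → β-cutoff, skip 2
B [α=-∞,β=+∞]: v=61
G [α=61,β=+∞]: v=18
F [α=61,β=+∞]: v=18 after child 1 ≤ α → α-cutoff, skip 3
L [α=61,β=+∞]: v=84
M [α=61,β=84]: v=56
K [α=61,β=+∞]: v=56 after child 2 ≤ α → α-cutoff, skip 1
P [α=61,β=+∞]: v=37
O [α=61,β=+∞]: v=37 after child 1 ≤ α → α-cutoff, skip 2
Root [α=-∞,β=+∞]: v=61
Leaves evaluated: 17 of 33.

17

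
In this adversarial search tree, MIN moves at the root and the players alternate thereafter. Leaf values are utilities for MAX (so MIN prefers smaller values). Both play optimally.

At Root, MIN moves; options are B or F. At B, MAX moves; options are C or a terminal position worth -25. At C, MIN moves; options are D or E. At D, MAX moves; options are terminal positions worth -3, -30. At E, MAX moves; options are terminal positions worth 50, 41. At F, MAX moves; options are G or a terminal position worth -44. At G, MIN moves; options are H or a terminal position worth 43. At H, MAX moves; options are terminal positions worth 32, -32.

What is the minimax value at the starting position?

-3

D (MAX): max(-3, -30) = -3
E (MAX): max(50, 41) = 50
C (MIN): min(-3, 50) = -3
B (MAX): max(-3, -25) = -3
H (MAX): max(32, -32) = 32
G (MIN): min(32, 43) = 32
F (MAX): max(32, -44) = 32
Root (MIN): min(-3, 32) = -3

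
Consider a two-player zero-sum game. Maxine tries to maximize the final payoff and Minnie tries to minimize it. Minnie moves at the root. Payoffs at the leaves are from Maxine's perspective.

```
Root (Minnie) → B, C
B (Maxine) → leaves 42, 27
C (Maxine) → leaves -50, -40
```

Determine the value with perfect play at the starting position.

B (Maxine): max(42, 27) = 42
C (Maxine): max(-50, -40) = -40
Root (Minnie): min(42, -40) = -40

-40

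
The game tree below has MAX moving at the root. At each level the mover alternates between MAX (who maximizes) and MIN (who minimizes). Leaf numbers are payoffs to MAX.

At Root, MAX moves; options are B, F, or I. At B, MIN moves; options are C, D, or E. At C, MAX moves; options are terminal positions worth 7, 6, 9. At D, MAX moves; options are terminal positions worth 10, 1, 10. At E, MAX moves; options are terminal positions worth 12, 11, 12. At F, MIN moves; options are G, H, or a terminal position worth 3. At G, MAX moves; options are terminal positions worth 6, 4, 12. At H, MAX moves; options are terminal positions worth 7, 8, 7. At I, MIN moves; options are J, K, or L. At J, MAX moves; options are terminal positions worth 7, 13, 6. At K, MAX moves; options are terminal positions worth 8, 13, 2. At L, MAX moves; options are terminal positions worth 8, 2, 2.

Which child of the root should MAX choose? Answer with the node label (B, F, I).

C (MAX): max(7, 6, 9) = 9
D (MAX): max(10, 1, 10) = 10
E (MAX): max(12, 11, 12) = 12
B (MIN): min(9, 10, 12) = 9
G (MAX): max(6, 4, 12) = 12
H (MAX): max(7, 8, 7) = 8
F (MIN): min(12, 8, 3) = 3
J (MAX): max(7, 13, 6) = 13
K (MAX): max(8, 13, 2) = 13
L (MAX): max(8, 2, 2) = 8
I (MIN): min(13, 13, 8) = 8
Root (MAX): max(9, 3, 8) = 9
MAX picks the child with the highest value: B (value 9).

B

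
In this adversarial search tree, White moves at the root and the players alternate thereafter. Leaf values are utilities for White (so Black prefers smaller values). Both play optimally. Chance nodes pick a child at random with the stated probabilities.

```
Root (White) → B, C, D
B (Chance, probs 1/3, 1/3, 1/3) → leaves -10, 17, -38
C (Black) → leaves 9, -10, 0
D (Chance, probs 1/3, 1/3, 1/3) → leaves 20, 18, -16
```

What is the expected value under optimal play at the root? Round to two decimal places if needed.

7.33

B (Chance): 1/3·-10 + 1/3·17 + 1/3·-38 = -10.33
C (Black): min(9, -10, 0) = -10
D (Chance): 1/3·20 + 1/3·18 + 1/3·-16 = 7.33
Root (White): max(-10.33, -10, 7.33) = 7.33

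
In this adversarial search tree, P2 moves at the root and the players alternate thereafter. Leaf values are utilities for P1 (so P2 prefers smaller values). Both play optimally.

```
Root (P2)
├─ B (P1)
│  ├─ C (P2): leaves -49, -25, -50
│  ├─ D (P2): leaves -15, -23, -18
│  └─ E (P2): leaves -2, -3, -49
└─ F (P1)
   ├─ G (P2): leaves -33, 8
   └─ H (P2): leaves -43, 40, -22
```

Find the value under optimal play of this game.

-33

C (P2): min(-49, -25, -50) = -50
D (P2): min(-15, -23, -18) = -23
E (P2): min(-2, -3, -49) = -49
B (P1): max(-50, -23, -49) = -23
G (P2): min(-33, 8) = -33
H (P2): min(-43, 40, -22) = -43
F (P1): max(-33, -43) = -33
Root (P2): min(-23, -33) = -33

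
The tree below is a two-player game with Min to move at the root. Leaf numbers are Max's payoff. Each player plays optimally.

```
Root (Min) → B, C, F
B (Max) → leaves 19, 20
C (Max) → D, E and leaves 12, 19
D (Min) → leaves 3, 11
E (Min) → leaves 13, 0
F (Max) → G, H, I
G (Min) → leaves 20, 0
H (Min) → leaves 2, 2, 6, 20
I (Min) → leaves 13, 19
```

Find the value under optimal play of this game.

13

B (Max): max(19, 20) = 20
D (Min): min(3, 11) = 3
E (Min): min(13, 0) = 0
C (Max): max(3, 0, 12, 19) = 19
G (Min): min(20, 0) = 0
H (Min): min(2, 2, 6, 20) = 2
I (Min): min(13, 19) = 13
F (Max): max(0, 2, 13) = 13
Root (Min): min(20, 19, 13) = 13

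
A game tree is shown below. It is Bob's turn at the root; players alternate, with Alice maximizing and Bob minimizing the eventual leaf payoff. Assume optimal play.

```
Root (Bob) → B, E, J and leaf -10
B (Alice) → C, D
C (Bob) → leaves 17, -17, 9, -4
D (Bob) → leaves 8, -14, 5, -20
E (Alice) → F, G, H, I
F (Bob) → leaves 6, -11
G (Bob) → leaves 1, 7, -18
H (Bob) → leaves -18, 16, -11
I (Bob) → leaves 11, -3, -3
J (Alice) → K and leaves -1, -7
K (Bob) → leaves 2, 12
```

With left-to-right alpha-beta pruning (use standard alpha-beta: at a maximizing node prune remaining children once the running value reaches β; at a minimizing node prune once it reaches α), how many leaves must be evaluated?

C [α=-∞,β=+∞]: v=-17
D [α=-17,β=+∞]: v=-20
B [α=-∞,β=+∞]: v=-17
F [α=-∞,β=-17]: v=-11
E [α=-∞,β=-17]: v=-11 after child 1 ≥ β → β-cutoff, skip 3
K [α=-∞,β=-17]: v=2
J [α=-∞,β=-17]: v=2 after child 1 ≥ β → β-cutoff, skip 2
Root [α=-∞,β=+∞]: v=-17
Leaves evaluated: 13 of 24.

13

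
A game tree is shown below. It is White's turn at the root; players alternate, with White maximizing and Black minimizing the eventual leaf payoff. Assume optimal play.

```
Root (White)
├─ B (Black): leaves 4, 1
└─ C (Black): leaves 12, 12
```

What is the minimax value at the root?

B (Black): min(4, 1) = 1
C (Black): min(12, 12) = 12
Root (White): max(1, 12) = 12

12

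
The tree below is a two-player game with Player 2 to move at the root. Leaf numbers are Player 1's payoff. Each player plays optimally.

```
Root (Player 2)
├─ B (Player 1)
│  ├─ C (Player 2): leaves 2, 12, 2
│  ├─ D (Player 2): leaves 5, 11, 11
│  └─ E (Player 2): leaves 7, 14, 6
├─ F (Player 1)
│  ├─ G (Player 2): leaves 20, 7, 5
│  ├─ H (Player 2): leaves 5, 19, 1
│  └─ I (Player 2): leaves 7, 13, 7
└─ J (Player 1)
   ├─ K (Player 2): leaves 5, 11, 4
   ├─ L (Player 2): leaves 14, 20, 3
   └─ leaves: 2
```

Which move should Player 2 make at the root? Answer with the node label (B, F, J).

J

C (Player 2): min(2, 12, 2) = 2
D (Player 2): min(5, 11, 11) = 5
E (Player 2): min(7, 14, 6) = 6
B (Player 1): max(2, 5, 6) = 6
G (Player 2): min(20, 7, 5) = 5
H (Player 2): min(5, 19, 1) = 1
I (Player 2): min(7, 13, 7) = 7
F (Player 1): max(5, 1, 7) = 7
K (Player 2): min(5, 11, 4) = 4
L (Player 2): min(14, 20, 3) = 3
J (Player 1): max(4, 3, 2) = 4
Root (Player 2): min(6, 7, 4) = 4
Player 2 picks the child with the lowest value: J (value 4).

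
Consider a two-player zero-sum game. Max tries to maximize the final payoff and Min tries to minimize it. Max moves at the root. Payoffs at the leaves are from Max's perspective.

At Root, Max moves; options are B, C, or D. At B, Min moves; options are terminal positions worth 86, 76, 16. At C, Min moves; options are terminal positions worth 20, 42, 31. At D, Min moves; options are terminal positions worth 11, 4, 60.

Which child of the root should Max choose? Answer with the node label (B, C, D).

C

B (Min): min(86, 76, 16) = 16
C (Min): min(20, 42, 31) = 20
D (Min): min(11, 4, 60) = 4
Root (Max): max(16, 20, 4) = 20
Max picks the child with the highest value: C (value 20).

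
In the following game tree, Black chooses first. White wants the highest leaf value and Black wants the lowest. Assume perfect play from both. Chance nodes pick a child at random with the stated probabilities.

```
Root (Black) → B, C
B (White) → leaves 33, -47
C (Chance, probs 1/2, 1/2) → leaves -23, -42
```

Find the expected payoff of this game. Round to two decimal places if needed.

-32.5

B (White): max(33, -47) = 33
C (Chance): 1/2·-23 + 1/2·-42 = -32.5
Root (Black): min(33, -32.5) = -32.5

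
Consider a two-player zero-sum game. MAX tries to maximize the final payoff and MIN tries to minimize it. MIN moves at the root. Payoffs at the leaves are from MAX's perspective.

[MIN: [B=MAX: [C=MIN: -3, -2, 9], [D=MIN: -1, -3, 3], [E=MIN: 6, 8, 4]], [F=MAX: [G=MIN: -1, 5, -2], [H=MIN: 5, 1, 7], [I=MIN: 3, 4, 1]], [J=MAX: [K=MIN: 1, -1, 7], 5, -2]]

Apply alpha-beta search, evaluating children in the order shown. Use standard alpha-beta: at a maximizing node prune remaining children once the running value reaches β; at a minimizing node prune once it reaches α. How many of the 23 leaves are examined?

C [α=-∞,β=+∞]: v=-3
D [α=-3,β=+∞]: v=-3 after child 2 ≤ α → α-cutoff, skip 1
E [α=-3,β=+∞]: v=4
B [α=-∞,β=+∞]: v=4
G [α=-∞,β=4]: v=-2
H [α=-2,β=4]: v=1
I [α=1,β=4]: v=1
F [α=-∞,β=4]: v=1
K [α=-∞,β=1]: v=-1
J [α=-∞,β=1]: v=5 after child 2 ≥ β → β-cutoff, skip 1
Root [α=-∞,β=+∞]: v=1
Leaves evaluated: 21 of 23.

21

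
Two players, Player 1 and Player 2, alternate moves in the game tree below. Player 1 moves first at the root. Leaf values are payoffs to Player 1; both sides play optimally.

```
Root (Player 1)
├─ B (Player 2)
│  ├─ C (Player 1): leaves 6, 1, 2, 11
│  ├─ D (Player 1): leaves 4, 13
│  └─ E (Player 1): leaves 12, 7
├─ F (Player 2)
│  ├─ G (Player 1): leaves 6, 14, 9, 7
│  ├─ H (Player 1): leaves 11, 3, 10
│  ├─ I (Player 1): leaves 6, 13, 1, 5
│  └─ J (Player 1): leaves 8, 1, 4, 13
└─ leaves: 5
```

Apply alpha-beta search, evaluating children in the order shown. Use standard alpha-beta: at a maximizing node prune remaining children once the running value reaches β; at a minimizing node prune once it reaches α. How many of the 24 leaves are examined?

C [α=-∞,β=+∞]: v=11
D [α=-∞,β=11]: v=13
E [α=-∞,β=11]: v=12 after child 1 ≥ β → β-cutoff, skip 1
B [α=-∞,β=+∞]: v=11
G [α=11,β=+∞]: v=14
H [α=11,β=14]: v=11
F [α=11,β=+∞]: v=11 after child 2 ≤ α → α-cutoff, skip 2
Root [α=-∞,β=+∞]: v=11
Leaves evaluated: 15 of 24.

15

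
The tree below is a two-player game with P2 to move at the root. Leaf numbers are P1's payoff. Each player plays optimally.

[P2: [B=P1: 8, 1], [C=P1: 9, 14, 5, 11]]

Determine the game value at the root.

8

B (P1): max(8, 1) = 8
C (P1): max(9, 14, 5, 11) = 14
Root (P2): min(8, 14) = 8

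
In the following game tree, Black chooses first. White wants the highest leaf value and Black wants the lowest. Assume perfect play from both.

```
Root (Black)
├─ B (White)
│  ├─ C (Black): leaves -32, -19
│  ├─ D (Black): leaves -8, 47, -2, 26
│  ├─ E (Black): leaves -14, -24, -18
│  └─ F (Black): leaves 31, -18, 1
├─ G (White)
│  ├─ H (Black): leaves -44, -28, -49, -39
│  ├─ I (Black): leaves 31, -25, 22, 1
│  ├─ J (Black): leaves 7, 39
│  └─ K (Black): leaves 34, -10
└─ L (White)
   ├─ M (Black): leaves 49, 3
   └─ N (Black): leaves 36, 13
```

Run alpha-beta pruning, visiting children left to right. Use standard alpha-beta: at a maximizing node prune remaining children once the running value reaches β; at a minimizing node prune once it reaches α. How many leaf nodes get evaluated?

C [α=-∞,β=+∞]: v=-32
D [α=-32,β=+∞]: v=-8
E [α=-8,β=+∞]: v=-14 after child 1 ≤ α → α-cutoff, skip 2
F [α=-8,β=+∞]: v=-18 after child 2 ≤ α → α-cutoff, skip 1
B [α=-∞,β=+∞]: v=-8
H [α=-∞,β=-8]: v=-49
I [α=-49,β=-8]: v=-25
J [α=-25,β=-8]: v=7
G [α=-∞,β=-8]: v=7 after child 3 ≥ β → β-cutoff, skip 1
M [α=-∞,β=-8]: v=3
L [α=-∞,β=-8]: v=3 after child 1 ≥ β → β-cutoff, skip 1
Root [α=-∞,β=+∞]: v=-8
Leaves evaluated: 21 of 28.

21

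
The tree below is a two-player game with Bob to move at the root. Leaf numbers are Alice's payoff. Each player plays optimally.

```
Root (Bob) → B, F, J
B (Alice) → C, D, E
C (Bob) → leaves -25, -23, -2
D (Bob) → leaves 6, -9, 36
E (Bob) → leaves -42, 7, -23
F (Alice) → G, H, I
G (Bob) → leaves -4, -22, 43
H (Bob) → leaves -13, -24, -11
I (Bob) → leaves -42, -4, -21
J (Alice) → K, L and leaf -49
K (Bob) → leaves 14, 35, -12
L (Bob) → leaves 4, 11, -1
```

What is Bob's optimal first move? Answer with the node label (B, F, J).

C (Bob): min(-25, -23, -2) = -25
D (Bob): min(6, -9, 36) = -9
E (Bob): min(-42, 7, -23) = -42
B (Alice): max(-25, -9, -42) = -9
G (Bob): min(-4, -22, 43) = -22
H (Bob): min(-13, -24, -11) = -24
I (Bob): min(-42, -4, -21) = -42
F (Alice): max(-22, -24, -42) = -22
K (Bob): min(14, 35, -12) = -12
L (Bob): min(4, 11, -1) = -1
J (Alice): max(-12, -1, -49) = -1
Root (Bob): min(-9, -22, -1) = -22
Bob picks the child with the lowest value: F (value -22).

F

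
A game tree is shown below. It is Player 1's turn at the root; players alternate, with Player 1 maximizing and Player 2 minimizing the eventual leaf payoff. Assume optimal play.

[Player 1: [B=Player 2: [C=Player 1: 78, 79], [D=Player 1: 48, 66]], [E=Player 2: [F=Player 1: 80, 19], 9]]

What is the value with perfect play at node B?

66

C: max(78, 79) = 79
D: max(48, 66) = 66
B: min(79, 66) = 66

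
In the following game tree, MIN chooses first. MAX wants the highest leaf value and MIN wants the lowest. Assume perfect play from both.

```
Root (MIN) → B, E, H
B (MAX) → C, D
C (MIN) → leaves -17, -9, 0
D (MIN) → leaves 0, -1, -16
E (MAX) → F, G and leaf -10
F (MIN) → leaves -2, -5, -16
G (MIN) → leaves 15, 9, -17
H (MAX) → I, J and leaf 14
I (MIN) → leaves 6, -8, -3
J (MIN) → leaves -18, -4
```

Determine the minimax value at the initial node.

C (MIN): min(-17, -9, 0) = -17
D (MIN): min(0, -1, -16) = -16
B (MAX): max(-17, -16) = -16
F (MIN): min(-2, -5, -16) = -16
G (MIN): min(15, 9, -17) = -17
E (MAX): max(-16, -17, -10) = -10
I (MIN): min(6, -8, -3) = -8
J (MIN): min(-18, -4) = -18
H (MAX): max(-8, -18, 14) = 14
Root (MIN): min(-16, -10, 14) = -16

-16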